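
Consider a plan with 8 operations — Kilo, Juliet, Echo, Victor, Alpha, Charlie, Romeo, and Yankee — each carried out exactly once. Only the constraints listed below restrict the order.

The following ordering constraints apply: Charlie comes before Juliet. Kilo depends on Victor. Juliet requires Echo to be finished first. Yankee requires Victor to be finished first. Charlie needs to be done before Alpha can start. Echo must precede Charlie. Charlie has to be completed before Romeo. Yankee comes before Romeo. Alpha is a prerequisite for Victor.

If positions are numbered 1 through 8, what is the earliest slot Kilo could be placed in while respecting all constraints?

The operations that are forced before Kilo, directly or transitively, are Echo, Victor, Alpha, Charlie. That's 4 operations.
With 4 mandatory predecessors, the earliest Kilo can sit is position 4+1 = 5, and placing just those 4 first achieves it.

5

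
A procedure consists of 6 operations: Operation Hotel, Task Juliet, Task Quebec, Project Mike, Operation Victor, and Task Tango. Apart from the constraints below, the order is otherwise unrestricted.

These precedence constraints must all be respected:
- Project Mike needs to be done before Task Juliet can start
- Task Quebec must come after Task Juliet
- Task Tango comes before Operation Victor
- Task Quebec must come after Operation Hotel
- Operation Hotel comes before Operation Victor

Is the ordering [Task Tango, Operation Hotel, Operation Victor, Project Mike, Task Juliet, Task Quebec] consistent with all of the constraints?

Yes

Every stated constraint is respected: Operation Hotel sits at position 2, ahead of Task Quebec at position 6, and each of the other listed pairs likewise has the predecessor earlier in the sequence.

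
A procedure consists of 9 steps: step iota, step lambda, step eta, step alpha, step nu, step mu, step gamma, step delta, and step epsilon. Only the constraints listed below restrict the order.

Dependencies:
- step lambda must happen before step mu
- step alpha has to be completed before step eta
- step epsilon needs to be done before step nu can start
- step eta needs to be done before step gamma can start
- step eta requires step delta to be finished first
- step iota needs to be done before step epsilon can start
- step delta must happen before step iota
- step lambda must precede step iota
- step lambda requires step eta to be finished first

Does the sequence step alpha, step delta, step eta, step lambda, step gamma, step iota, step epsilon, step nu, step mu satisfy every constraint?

Going through the constraints one by one, each required predecessor appears earlier in the sequence than its dependent — e.g. step lambda (position 4) is before step mu (position 9), as required.

Yes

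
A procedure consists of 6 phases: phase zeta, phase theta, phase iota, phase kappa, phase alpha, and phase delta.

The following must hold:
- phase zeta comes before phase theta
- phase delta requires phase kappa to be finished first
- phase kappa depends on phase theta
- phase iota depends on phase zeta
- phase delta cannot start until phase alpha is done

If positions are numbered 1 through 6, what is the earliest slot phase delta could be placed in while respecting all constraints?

5

Every phase that must precede phase delta has to come before it. Tracing all chains that end at phase delta, those phases are: phase zeta, phase theta, phase kappa, phase alpha — 4 in total.
So at minimum 4 phases come before phase delta, putting phase delta no earlier than position 5. That position is achievable by scheduling exactly those predecessors first.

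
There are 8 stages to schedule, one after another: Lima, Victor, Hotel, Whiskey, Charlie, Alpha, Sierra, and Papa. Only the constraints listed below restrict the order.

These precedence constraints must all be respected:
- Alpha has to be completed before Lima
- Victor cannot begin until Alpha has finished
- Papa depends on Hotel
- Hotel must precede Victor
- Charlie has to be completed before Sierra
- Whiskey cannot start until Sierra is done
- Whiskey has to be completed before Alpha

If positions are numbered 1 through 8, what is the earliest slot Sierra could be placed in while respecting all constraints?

The only stage forced before Sierra (directly or transitively) is Charlie.
With 1 mandatory predecessor, the earliest Sierra can sit is position 1+1 = 2, and placing just that one first achieves it.

2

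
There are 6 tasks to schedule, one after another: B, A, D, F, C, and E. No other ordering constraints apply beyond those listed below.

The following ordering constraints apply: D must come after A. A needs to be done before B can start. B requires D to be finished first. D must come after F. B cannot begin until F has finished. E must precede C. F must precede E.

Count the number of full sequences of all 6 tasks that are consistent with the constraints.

16

2 tasks have no prerequisites (A, F), so any of them could come first.
Counting all ways to extend the partial order to a total order gives 16.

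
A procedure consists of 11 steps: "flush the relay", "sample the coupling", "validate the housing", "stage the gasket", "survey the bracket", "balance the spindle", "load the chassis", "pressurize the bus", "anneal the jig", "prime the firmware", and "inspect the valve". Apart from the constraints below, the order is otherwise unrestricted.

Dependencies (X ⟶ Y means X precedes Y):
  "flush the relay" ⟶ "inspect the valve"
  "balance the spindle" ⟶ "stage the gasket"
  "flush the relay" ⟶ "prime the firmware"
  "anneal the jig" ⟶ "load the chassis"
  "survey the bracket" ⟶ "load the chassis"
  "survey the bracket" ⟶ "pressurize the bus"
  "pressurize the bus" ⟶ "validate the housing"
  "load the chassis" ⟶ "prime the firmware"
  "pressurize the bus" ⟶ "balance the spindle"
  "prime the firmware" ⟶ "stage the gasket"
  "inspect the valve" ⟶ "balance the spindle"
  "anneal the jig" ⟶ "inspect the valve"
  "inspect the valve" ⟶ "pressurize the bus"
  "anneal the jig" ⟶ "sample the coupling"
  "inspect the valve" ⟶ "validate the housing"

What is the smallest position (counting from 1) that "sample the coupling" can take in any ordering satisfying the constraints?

2

Working backwards through the constraints from "sample the coupling", its only required predecessor is "anneal the jig".
So at minimum 1 step comes before "sample the coupling", putting "sample the coupling" no earlier than position 2. That position is achievable by scheduling exactly that predecessor first.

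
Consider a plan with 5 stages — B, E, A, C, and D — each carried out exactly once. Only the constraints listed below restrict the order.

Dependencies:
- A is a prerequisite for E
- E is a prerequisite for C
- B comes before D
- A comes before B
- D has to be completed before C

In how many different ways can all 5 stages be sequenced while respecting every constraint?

Only A has no prerequisites, so it must go first.
Enumerating by repeatedly choosing an available stage (one whose prerequisites are all placed) gives 3 distinct complete orderings.

3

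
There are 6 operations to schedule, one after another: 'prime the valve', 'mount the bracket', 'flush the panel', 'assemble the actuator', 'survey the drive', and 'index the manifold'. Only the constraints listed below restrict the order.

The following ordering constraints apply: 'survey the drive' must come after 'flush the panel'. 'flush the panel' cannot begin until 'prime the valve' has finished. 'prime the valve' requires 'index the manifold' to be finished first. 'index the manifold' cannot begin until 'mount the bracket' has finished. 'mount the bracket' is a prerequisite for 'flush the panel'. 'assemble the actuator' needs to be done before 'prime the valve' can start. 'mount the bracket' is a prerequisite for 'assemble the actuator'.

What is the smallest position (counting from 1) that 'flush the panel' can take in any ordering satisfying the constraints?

Working backwards through the constraints from 'flush the panel', its full set of required predecessors is 'prime the valve', 'mount the bracket', 'assemble the actuator', 'index the manifold' — 4 of them.
So at minimum 4 operations come before 'flush the panel', putting 'flush the panel' no earlier than position 5. That position is achievable by scheduling exactly those predecessors first.

5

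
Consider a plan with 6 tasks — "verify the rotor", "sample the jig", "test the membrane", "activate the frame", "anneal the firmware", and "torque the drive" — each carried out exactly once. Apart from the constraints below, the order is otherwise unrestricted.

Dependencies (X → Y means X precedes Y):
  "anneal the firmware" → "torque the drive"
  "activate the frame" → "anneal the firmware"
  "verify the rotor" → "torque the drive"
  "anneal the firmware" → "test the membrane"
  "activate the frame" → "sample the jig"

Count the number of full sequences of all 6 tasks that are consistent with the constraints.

The tasks with no prerequisites are "verify the rotor", "activate the frame"; any of them can be placed first.
Enumerating by repeatedly choosing an available task (one whose prerequisites are all placed) gives 33 distinct complete orderings.

33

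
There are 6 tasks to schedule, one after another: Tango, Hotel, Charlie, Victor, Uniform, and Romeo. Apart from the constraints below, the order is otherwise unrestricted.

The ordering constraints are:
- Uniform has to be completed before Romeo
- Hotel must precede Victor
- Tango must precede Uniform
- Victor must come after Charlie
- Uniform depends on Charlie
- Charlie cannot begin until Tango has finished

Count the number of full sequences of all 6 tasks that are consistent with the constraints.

2 tasks have no prerequisites (Tango, Hotel), so any of them could come first.
Counting all ways to extend the partial order to a total order gives 12.

12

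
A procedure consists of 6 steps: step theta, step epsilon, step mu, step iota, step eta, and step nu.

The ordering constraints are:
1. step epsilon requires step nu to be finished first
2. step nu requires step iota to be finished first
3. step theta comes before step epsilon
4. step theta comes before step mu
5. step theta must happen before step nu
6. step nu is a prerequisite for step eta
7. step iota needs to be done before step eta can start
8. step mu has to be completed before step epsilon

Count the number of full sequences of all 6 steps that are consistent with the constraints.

2 steps have no prerequisites (step theta, step iota), so any of them could come first.
Enumerating by repeatedly choosing an available step (one whose prerequisites are all placed) gives 12 distinct complete orderings.

12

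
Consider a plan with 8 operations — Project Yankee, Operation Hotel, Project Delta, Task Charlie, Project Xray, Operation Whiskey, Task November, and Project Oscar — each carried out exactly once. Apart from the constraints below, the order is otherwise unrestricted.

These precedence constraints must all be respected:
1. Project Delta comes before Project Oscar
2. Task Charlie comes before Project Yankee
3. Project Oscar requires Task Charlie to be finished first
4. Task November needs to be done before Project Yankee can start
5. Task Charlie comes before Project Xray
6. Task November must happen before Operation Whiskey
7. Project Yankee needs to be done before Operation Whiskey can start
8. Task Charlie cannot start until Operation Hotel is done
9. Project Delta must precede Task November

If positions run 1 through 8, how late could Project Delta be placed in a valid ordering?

Following every chain forward from Project Delta, the operations that must come later are Project Yankee, Operation Whiskey, Task November, Project Oscar — 4 of them.
So at least 4 operations follow Project Delta, putting Project Delta no later than position 4. That position is achievable by scheduling everything else first.

4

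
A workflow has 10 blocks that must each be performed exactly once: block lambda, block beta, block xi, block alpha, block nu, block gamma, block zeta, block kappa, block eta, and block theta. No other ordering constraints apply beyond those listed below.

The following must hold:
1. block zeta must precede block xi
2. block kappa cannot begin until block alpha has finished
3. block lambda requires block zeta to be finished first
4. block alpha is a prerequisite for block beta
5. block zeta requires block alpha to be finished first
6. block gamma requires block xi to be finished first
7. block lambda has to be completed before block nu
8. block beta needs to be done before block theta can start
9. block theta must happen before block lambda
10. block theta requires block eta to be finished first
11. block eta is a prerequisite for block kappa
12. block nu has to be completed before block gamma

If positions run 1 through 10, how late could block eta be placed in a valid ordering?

Every block that must follow block eta has to come after it. Tracing all chains starting from block eta, those blocks are: block lambda, block nu, block gamma, block kappa, block theta — 5 in total.
So at least 5 blocks follow block eta, putting block eta no later than position 5. That position is achievable by scheduling everything else first.

5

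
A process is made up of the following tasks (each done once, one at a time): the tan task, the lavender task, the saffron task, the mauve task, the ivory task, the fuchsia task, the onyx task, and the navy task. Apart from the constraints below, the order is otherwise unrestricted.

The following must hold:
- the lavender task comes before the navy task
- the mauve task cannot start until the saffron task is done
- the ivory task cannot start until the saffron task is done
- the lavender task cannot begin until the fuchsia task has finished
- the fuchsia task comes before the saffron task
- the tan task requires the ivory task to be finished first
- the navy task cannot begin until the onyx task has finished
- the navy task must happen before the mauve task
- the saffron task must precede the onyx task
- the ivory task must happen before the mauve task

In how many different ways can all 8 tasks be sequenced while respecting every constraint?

Only the fuchsia task has no prerequisites, so it must go first.
Enumerating by repeatedly choosing an available task (one whose prerequisites are all placed) gives 37 distinct complete orderings.

37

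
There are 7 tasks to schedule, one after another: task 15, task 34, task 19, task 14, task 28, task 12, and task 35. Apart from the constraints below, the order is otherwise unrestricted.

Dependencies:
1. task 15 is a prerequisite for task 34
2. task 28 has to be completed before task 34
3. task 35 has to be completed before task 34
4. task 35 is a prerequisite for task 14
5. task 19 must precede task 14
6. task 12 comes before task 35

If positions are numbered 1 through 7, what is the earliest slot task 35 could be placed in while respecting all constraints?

The only task forced before task 35 (directly or transitively) is task 12.
With 1 mandatory predecessor, the earliest task 35 can sit is position 1+1 = 2, and placing just that one first achieves it.

2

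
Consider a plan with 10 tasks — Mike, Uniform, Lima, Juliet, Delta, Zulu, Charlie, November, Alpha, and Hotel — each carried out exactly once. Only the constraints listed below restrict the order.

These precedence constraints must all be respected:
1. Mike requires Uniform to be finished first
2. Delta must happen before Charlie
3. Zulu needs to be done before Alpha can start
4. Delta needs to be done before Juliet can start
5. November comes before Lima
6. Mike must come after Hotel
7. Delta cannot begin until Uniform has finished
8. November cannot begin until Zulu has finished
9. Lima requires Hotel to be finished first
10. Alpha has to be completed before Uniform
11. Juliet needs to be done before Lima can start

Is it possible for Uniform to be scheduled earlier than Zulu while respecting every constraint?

No

Following Zulu → Alpha → Uniform, Zulu must precede Uniform in every valid ordering.
So no valid ordering can have Uniform before Zulu.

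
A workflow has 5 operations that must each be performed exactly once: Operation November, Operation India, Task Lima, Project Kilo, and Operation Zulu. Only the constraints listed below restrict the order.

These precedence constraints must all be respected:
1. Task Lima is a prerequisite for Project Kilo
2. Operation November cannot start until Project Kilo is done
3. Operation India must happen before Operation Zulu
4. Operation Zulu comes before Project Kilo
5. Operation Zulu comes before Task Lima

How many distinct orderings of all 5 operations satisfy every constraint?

1

Only Operation India has no prerequisites, so it must go first.
Every operation is then forced in turn, so only 1 complete ordering is consistent with the constraints.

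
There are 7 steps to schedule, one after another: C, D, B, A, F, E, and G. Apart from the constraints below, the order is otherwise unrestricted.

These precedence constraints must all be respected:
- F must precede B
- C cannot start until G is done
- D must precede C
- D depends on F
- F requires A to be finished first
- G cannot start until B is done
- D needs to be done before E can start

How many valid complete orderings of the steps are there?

9

A is the only step with nothing required before it, so every ordering starts there.
Enumerating by repeatedly choosing an available step (one whose prerequisites are all placed) gives 9 distinct complete orderings.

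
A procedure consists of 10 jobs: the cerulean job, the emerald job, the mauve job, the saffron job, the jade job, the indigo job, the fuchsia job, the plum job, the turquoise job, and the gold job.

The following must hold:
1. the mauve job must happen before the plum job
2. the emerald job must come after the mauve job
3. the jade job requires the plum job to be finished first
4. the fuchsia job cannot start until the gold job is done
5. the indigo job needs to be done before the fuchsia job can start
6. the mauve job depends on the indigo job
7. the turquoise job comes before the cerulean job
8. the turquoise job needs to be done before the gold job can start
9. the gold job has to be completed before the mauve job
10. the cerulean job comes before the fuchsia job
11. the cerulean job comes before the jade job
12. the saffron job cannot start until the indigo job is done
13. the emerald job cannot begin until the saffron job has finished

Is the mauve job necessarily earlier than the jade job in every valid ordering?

Yes

Chaining the stated constraints: the mauve job → the plum job → the jade job.
That forces the mauve job before the jade job in every valid schedule.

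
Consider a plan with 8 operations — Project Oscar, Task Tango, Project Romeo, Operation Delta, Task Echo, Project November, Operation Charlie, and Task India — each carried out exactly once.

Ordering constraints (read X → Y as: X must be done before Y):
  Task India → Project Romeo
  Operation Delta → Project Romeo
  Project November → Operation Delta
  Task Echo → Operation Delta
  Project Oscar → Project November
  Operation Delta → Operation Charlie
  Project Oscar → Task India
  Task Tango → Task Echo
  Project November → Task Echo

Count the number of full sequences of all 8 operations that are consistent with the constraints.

The operations with no prerequisites are Project Oscar, Task Tango; any of them can be placed first.
Enumerating by repeatedly choosing an available operation (one whose prerequisites are all placed) gives 31 distinct complete orderings.

31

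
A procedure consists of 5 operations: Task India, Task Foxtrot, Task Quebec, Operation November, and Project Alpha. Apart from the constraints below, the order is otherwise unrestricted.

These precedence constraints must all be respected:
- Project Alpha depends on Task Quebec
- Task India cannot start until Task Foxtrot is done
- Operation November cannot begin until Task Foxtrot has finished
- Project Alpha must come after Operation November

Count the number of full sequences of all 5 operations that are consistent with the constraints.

2 operations have no prerequisites (Task Foxtrot, Task Quebec), so any of them could come first.
Enumerating by repeatedly choosing an available operation (one whose prerequisites are all placed) gives 11 distinct complete orderings.

11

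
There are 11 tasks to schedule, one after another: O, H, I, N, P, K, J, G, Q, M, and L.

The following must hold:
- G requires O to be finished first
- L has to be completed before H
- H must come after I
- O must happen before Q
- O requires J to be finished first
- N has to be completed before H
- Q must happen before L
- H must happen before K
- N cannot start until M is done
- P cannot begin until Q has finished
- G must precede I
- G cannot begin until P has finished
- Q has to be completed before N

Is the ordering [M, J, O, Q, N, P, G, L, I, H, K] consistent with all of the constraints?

Checking each listed constraint against this order: for instance, N is in position 5 and H in position 10, so that constraint holds — and the remaining constraints check out the same way.

Yes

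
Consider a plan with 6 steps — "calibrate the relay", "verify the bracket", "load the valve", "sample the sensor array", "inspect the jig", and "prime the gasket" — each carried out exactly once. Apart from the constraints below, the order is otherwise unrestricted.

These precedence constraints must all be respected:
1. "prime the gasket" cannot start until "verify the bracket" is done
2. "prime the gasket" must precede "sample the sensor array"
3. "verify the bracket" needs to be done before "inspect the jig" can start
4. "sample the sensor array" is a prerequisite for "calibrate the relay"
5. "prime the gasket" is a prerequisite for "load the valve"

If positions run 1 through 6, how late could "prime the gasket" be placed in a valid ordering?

3

Every step that must follow "prime the gasket" has to come after it. Tracing all chains starting from "prime the gasket", those steps are: "calibrate the relay", "load the valve", "sample the sensor array" — 3 in total.
With 3 mandatory successors out of 6 steps total, the latest slot for "prime the gasket" is 6−3 = 3, and it's reachable by doing all non-successors before "prime the gasket".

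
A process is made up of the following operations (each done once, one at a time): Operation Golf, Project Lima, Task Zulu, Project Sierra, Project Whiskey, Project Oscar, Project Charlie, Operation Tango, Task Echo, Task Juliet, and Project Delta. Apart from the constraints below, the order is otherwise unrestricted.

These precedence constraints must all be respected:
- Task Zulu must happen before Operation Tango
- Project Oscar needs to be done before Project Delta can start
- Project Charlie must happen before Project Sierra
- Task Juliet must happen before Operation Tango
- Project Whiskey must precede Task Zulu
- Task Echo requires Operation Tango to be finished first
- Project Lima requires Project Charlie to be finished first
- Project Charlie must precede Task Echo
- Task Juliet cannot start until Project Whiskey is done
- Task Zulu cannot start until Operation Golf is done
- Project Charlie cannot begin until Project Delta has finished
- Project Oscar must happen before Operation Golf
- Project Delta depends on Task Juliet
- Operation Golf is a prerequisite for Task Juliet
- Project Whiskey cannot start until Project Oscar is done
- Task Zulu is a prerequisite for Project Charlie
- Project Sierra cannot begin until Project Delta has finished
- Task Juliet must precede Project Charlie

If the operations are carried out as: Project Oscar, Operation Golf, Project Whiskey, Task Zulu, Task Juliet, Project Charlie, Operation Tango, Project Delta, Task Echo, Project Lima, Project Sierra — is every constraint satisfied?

No

Here Project Delta comes after Project Charlie.
But one of the constraints requires Project Delta before Project Charlie, so this ordering violates it.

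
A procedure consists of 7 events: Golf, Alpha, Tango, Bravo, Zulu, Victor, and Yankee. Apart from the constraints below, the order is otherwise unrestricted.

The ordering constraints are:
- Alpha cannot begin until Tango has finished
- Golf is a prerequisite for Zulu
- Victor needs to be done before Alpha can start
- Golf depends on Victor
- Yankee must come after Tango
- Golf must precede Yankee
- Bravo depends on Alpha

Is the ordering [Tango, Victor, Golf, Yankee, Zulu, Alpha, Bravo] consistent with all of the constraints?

Checking each listed constraint against this order: for instance, Tango is in position 1 and Alpha in position 6, so that constraint holds — and the remaining constraints check out the same way.

Yes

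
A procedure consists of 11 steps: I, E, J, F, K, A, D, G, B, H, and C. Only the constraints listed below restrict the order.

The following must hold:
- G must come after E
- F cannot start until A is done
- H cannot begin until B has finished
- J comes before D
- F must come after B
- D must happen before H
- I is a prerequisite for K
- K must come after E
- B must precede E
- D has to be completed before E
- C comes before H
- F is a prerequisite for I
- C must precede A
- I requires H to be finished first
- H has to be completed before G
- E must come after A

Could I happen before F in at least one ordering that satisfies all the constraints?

No

There is a dependency chain F → I, so I always comes after F.
Hence I can never be scheduled before F.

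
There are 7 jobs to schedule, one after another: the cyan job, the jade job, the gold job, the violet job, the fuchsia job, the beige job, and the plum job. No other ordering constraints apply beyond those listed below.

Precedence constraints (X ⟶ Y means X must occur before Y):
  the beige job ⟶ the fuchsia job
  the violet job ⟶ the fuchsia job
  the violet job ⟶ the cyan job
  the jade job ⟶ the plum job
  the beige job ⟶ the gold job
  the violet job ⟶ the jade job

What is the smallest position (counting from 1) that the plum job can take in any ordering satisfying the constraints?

The jobs that are forced before the plum job, directly or transitively, are the jade job, the violet job. That's 2 jobs.
So at minimum 2 jobs come before the plum job, putting the plum job no earlier than position 3. That position is achievable by scheduling exactly those predecessors first.

3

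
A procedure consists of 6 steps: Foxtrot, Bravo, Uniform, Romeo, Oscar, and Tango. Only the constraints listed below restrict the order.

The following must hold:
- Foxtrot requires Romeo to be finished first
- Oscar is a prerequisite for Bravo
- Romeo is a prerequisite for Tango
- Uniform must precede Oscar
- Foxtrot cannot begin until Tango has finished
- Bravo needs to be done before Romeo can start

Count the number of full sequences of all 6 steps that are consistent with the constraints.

1

Only Uniform has no prerequisites, so it must go first.
Continuing from there, at each step only one step has all its prerequisites placed, so the ordering is fully determined — there is exactly 1.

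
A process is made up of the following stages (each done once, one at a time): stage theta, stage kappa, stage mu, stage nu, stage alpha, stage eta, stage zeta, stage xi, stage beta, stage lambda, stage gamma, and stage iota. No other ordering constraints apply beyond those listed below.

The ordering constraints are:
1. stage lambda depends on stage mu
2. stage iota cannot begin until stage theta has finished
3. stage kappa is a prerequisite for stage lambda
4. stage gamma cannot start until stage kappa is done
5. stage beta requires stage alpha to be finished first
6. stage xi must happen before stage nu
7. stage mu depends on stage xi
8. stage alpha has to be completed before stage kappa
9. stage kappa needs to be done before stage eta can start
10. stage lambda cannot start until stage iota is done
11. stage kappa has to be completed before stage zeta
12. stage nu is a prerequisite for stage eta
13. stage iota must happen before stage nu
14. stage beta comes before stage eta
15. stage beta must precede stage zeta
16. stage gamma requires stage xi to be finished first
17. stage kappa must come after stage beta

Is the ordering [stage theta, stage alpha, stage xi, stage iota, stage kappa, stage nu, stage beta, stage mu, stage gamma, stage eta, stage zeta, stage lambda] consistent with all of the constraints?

The sequence places stage kappa ahead of stage beta.
That contradicts the constraint that stage beta must precede stage kappa.

No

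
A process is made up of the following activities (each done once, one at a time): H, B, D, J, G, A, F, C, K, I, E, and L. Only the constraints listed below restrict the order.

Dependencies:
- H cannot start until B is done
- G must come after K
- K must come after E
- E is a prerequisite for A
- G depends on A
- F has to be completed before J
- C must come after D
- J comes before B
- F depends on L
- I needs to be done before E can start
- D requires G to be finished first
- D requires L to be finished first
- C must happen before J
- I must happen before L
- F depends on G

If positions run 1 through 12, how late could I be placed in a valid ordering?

Every activity that must follow I has to come after it. Tracing all chains starting from I, those activities are: H, B, D, J, G, A, F, C, K, E, L — 11 in total.
With 11 mandatory successors out of 12 activities total, the latest slot for I is 12−11 = 1, and it's reachable by doing all non-successors before I.

1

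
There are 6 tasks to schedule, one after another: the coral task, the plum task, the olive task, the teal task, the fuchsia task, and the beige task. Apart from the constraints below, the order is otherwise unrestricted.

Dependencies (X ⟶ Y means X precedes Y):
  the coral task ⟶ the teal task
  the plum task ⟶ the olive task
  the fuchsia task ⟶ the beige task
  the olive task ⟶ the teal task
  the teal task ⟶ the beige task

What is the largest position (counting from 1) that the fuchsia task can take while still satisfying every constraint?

5

The only task forced after the fuchsia task (directly or by a chain) is the beige task.
With 1 mandatory successor out of 6 tasks total, the latest slot for the fuchsia task is 6−1 = 5, and it's reachable by doing all non-successors before the fuchsia task.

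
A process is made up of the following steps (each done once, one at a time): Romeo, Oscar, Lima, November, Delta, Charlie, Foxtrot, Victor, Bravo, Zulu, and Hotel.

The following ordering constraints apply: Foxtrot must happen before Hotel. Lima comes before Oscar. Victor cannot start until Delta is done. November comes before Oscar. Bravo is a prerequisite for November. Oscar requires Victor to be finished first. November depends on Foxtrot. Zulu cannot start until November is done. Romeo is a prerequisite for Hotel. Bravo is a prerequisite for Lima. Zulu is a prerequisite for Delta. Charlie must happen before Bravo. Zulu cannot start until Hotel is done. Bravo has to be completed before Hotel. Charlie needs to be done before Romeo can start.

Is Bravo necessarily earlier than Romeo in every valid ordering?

No

No chain of constraints connects Bravo to Romeo in either direction.
So Bravo can come before Romeo or after — it is not forced.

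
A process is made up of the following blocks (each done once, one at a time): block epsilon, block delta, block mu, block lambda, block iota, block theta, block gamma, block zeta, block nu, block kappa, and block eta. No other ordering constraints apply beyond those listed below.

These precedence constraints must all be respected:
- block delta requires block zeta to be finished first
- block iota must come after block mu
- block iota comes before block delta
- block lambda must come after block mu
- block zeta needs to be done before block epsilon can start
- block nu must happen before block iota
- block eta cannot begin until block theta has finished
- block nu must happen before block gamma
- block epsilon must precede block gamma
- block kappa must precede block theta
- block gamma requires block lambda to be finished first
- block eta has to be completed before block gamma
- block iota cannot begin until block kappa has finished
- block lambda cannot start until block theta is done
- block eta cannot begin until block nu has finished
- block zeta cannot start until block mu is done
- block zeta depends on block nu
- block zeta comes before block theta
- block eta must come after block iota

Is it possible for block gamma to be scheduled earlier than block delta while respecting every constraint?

No chain of constraints runs from block delta to block gamma, so block delta is not required to come first.
So a valid ordering placing block gamma earlier than block delta exists.

Yes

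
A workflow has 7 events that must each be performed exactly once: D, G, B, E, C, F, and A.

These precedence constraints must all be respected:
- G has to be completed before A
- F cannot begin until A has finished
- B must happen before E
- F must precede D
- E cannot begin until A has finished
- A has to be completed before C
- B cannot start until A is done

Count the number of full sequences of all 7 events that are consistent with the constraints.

30

Only G has no prerequisites, so it must go first.
Enumerating by repeatedly choosing an available event (one whose prerequisites are all placed) gives 30 distinct complete orderings.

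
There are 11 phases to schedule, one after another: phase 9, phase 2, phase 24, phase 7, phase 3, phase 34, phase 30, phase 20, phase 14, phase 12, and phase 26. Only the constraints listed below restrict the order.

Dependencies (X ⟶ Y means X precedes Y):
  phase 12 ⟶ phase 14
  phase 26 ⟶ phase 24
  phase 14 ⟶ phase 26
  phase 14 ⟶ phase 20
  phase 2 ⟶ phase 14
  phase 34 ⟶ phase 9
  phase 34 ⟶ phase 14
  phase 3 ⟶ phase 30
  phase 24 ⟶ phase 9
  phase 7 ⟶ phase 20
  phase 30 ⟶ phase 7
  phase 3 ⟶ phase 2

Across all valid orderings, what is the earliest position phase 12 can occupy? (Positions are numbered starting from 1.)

1

Nothing is required before phase 12; it can be the very first phase.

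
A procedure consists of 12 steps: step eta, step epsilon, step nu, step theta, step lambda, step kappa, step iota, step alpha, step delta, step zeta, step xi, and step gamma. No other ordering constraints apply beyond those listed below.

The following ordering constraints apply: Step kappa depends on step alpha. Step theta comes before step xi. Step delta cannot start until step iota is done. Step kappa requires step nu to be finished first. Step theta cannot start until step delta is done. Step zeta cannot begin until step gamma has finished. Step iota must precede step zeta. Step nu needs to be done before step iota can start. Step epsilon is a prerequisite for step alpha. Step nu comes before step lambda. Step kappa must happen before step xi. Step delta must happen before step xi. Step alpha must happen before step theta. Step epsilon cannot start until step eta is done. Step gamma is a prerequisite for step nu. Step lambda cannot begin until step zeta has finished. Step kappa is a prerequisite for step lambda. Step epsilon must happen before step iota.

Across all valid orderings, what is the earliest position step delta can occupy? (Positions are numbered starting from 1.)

Working backwards through the constraints from step delta, its full set of required predecessors is step eta, step epsilon, step nu, step iota, step gamma — 5 of them.
With 5 mandatory predecessors, the earliest step delta can sit is position 5+1 = 6, and placing just those 5 first achieves it.

6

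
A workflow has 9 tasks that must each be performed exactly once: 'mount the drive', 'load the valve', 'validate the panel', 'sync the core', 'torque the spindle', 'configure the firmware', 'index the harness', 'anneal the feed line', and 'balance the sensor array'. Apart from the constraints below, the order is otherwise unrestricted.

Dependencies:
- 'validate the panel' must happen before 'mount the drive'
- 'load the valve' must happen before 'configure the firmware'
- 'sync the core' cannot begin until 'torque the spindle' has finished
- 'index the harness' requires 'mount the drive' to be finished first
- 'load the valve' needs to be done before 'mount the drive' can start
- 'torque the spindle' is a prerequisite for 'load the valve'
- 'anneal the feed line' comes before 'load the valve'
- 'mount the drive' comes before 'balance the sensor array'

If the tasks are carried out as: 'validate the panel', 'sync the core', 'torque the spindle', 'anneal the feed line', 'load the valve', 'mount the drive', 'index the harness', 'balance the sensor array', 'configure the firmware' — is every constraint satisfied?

No

In the proposed order, 'sync the core' appears before 'torque the spindle'.
Since 'torque the spindle' is required before 'sync the core', the ordering is invalid.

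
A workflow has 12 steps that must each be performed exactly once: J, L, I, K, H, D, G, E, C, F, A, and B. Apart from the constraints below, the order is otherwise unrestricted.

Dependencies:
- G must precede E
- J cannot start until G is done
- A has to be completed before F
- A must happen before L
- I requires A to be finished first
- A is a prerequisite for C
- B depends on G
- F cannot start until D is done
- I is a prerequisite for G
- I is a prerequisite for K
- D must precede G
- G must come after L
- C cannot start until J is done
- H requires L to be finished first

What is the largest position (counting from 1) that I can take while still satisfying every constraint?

6

Every step that must follow I has to come after it. Tracing all chains starting from I, those steps are: J, K, G, E, C, B — 6 in total.
So at least 6 steps follow I, putting I no later than position 6. That position is achievable by scheduling everything else first.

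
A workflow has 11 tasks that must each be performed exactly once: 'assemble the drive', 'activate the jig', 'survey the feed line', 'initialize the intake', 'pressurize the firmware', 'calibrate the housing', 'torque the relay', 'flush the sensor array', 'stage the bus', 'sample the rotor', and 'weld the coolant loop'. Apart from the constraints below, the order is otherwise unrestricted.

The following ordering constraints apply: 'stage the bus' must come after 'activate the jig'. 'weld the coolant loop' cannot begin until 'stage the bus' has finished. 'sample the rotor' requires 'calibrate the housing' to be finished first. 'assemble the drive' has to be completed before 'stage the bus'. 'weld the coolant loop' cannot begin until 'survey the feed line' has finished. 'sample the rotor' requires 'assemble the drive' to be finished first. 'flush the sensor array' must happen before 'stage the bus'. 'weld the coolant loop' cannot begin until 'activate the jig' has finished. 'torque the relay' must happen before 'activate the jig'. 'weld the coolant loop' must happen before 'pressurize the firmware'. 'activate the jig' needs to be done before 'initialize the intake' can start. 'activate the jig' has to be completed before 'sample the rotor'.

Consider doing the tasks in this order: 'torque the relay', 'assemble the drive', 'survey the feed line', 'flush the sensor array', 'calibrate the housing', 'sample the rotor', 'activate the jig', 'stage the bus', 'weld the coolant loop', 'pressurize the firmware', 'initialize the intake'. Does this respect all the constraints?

Here 'activate the jig' comes after 'sample the rotor'.
But one of the constraints requires 'activate the jig' before 'sample the rotor', so this ordering violates it.

No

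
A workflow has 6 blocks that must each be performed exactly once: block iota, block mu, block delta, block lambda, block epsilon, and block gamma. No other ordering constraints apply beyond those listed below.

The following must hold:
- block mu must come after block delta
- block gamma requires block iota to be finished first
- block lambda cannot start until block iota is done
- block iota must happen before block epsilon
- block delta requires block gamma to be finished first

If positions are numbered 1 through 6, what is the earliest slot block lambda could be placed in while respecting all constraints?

The only block forced before block lambda (directly or transitively) is block iota.
So at minimum 1 block comes before block lambda, putting block lambda no earlier than position 2. That position is achievable by scheduling exactly that predecessor first.

2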